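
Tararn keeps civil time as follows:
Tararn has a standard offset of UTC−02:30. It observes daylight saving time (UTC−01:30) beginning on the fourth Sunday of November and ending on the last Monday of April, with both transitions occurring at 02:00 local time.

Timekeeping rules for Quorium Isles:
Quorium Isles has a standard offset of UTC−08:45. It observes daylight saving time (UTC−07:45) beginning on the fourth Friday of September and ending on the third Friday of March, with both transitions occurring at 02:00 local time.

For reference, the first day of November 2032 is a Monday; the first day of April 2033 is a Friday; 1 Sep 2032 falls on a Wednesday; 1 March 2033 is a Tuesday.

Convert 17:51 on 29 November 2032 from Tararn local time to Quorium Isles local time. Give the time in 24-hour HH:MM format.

1 November 2032 is a Monday, so the first Sunday is November 7 and the fourth is November 28.
1 April 2033 is a Friday, so Mondays fall on 4, 11, 18, 25; the last is April 25.
Daylight saving runs 28 November 2032 – 25 April 2033; 29 November 2032 is inside that window, so Tararn is at UTC−01:30.
17:51 Tararn + 1h30m = 19:21 UTC.
1 September 2032 is a Wednesday, so the first Friday is September 3 and the fourth is September 24.
1 March 2033 is a Tuesday, so the first Friday is March 4 and the third is March 18.
At the standard offset (UTC−08:45), 19:21 UTC − 8h45m = 10:36 Quorium Isles standard time.
Daylight saving runs 24 September 2032 – 18 March 2033; the standard-time date in Quorium Isles, 29 November 2032, is inside that window, so Quorium Isles is at UTC−07:45.
19:21 UTC − 7h45m = 11:36 Quorium Isles.

11:36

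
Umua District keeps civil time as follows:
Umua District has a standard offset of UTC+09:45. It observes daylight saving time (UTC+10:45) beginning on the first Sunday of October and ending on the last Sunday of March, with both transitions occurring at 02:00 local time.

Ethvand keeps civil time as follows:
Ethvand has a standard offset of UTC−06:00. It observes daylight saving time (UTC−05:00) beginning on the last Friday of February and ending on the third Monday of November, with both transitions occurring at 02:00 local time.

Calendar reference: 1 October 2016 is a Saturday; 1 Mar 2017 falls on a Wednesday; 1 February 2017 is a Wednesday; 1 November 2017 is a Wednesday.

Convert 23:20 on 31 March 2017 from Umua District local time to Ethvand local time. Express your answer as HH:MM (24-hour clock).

08:35

1 October 2016 is a Saturday, so the first Sunday is October 2.
1 March 2017 is a Wednesday, so Sundays fall on 5, 12, 19, 26; the last is March 26.
31 March 2017 is outside the daylight-saving period (2 October 2016 – 26 March 2017), so Umua District is on standard time, UTC+09:45.
23:20 Umua District − 9h45m = 13:35 UTC.
1 February 2017 is a Wednesday, so Fridays fall on 3, 10, 17, 24; the last is February 24.
1 November 2017 is a Wednesday, so the first Monday is November 6 and the third is November 20.
At the standard offset (UTC−06:00), 13:35 UTC − 6h = 07:35 Ethvand standard time.
The standard-time date in Ethvand, 31 March 2017, lies within the daylight-saving period (24 February – 20 November), so Ethvand is on daylight time, UTC−05:00.
13:35 UTC − 5h = 08:35 Ethvand.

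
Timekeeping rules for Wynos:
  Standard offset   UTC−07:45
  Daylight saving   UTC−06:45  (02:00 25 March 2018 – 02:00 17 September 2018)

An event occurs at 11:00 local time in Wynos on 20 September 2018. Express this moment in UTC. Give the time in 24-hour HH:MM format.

20 September 2018 is outside the daylight-saving period (25 March – 17 September), so Wynos is on standard time, UTC−07:45.
11:00 local + 7h45m = 18:45 UTC.

18:45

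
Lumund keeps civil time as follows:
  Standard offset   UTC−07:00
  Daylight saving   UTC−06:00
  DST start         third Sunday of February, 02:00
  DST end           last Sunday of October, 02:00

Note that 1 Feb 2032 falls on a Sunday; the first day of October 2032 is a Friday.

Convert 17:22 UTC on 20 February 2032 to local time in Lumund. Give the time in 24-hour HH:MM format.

11:22

1 February 2032 is a Sunday, so the first Sunday is February 1 and the third is February 15.
1 October 2032 is a Friday, so Sundays fall on 3, 10, 17, 24, 31; the last is October 31.
At the standard offset (UTC−07:00), 17:22 UTC − 7h = 10:22 Lumund standard time.
Daylight saving runs 15 February – 31 October; the standard-time date in Lumund, 20 February 2032, is inside that window, so Lumund is at UTC−06:00.
17:22 UTC − 6h = 11:22 local.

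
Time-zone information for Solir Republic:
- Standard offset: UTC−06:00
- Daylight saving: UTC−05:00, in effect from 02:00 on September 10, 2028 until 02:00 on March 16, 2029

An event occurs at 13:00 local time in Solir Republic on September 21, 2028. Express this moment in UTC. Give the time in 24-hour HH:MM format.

18:00

Daylight saving runs 10 September 2028 – 16 March 2029; September 21, 2028 is inside that window, so Solir Republic is at UTC−05:00.
13:00 local + 5h = 18:00 UTC.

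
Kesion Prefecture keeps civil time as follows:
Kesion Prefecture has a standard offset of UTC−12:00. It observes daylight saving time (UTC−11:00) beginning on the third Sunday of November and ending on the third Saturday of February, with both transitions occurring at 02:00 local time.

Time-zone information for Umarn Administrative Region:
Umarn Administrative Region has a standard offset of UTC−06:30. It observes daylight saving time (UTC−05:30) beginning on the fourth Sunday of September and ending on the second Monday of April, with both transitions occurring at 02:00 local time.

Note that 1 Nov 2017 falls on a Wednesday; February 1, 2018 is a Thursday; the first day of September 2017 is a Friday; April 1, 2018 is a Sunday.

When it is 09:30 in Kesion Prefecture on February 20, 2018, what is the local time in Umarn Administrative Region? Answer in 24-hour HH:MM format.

16:00

1 November 2017 is a Wednesday, so the first Sunday is November 5 and the third is November 19.
1 February 2018 is a Thursday, so the first Saturday is February 3 and the third is February 17.
February 20, 2018 is outside the daylight-saving period (19 November 2017 – 17 February 2018), so Kesion Prefecture is on standard time, UTC−12:00.
09:30 Kesion Prefecture + 12h = 21:30 UTC.
1 September 2017 is a Friday, so the first Sunday is September 3 and the fourth is September 24.
1 April 2018 is a Sunday, so the first Monday is April 2 and the second is April 9.
At the standard offset (UTC−06:30), 21:30 UTC − 6h30m = 15:00 Umarn Administrative Region standard time.
The standard-time date in Umarn Administrative Region, February 20, 2018, falls between 24 September 2017 and 9 April 2018, so daylight saving is in effect and Umarn Administrative Region is at UTC−05:30.
21:30 UTC − 5h30m = 16:00 Umarn Administrative Region.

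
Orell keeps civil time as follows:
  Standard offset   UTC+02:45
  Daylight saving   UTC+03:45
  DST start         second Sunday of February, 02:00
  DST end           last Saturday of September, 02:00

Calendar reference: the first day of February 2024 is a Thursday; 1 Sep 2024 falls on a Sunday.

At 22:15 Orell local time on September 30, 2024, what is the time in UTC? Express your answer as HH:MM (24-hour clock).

19:30

1 February 2024 is a Thursday, so the first Sunday is February 4 and the second is February 11.
1 September 2024 is a Sunday, so Saturdays fall on 7, 14, 21, 28; the last is September 28.
September 30, 2024 is outside the daylight-saving period (11 February – 28 September), so Orell is on standard time, UTC+02:45.
22:15 local − 2h45m = 19:30 UTC.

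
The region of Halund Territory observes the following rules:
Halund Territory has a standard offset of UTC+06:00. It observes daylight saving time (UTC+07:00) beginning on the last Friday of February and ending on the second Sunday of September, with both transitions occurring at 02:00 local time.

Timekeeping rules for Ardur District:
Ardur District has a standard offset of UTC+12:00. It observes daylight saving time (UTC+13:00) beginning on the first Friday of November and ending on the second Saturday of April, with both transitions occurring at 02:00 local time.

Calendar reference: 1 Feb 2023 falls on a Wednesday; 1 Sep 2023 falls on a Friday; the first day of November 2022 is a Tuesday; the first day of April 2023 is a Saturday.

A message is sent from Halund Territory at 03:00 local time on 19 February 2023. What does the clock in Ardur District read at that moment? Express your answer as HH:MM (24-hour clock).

1 February 2023 is a Wednesday, so Fridays fall on 3, 10, 17, 24; the last is February 24.
1 September 2023 is a Friday, so the first Sunday is September 3 and the second is September 10.
19 February 2023 is outside the daylight-saving period (24 February – 10 September), so Halund Territory is on standard time, UTC+06:00.
03:00 Halund Territory − 6h = 21:00 UTC (rolling into the previous day, 18 February 2023).
1 November 2022 is a Tuesday, so the first Friday is November 4.
1 April 2023 is a Saturday, so the first Saturday is April 1 and the second is April 8.
At the standard offset (UTC+12:00), 21:00 UTC + 12h = 09:00 Ardur District standard time (rolling into the next day, 19 February 2023).
Daylight saving runs 4 November 2022 – 8 April 2023; the standard-time date in Ardur District, 19 February 2023, is inside that window, so Ardur District is at UTC+13:00.
21:00 UTC + 13h = 10:00 Ardur District (rolling into the next day, 19 February 2023).

10:00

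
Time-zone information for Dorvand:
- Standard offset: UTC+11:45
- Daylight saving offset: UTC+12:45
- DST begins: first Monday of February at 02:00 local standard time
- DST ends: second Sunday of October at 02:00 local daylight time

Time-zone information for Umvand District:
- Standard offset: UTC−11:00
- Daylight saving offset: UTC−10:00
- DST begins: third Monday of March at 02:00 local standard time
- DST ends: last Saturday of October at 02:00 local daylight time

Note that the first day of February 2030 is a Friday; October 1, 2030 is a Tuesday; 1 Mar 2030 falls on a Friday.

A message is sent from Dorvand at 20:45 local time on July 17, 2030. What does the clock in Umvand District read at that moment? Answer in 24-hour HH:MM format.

22:00

1 February 2030 is a Friday, so the first Monday is February 4.
1 October 2030 is a Tuesday, so the first Sunday is October 6 and the second is October 13.
July 17, 2030 falls between 4 February and 13 October, so daylight saving is in effect and Dorvand is at UTC+12:45.
20:45 Dorvand − 12h45m = 08:00 UTC.
1 March 2030 is a Friday, so the first Monday is March 4 and the third is March 18.
1 October 2030 is a Tuesday, so Saturdays fall on 5, 12, 19, 26; the last is October 26.
At the standard offset (UTC−11:00), 08:00 UTC − 11h = 21:00 Umvand District standard time (rolling into the previous day, 16 July 2030).
The standard-time date in Umvand District, July 16, 2030, falls between 18 March and 26 October, so daylight saving is in effect and Umvand District is at UTC−10:00.
08:00 UTC − 10h = 22:00 Umvand District (rolling into the previous day, 16 July 2030).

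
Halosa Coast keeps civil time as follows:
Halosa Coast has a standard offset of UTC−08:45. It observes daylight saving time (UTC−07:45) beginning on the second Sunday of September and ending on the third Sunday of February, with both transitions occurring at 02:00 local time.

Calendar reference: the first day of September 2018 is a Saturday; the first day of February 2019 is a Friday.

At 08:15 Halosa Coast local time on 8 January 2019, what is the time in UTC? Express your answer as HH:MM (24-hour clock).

16:00

1 September 2018 is a Saturday, so the first Sunday is September 2 and the second is September 9.
1 February 2019 is a Friday, so the first Sunday is February 3 and the third is February 17.
8 January 2019 lies within the daylight-saving period (9 September 2018 – 17 February 2019), so Halosa Coast is on daylight time, UTC−07:45.
08:15 local + 7h45m = 16:00 UTC.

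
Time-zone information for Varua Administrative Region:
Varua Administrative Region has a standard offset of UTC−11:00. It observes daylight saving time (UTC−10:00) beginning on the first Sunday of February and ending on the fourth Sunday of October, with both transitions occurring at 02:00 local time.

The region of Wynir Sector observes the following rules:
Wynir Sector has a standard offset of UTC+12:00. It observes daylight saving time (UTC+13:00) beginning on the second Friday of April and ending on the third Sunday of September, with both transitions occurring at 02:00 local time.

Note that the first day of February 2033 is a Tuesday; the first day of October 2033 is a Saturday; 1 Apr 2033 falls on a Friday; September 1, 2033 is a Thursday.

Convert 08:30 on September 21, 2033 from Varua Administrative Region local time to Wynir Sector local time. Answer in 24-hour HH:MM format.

06:30

1 February 2033 is a Tuesday, so the first Sunday is February 6.
1 October 2033 is a Saturday, so the first Sunday is October 2 and the fourth is October 23.
September 21, 2033 falls between 6 February and 23 October, so daylight saving is in effect and Varua Administrative Region is at UTC−10:00.
08:30 Varua Administrative Region + 10h = 18:30 UTC.
1 April 2033 is a Friday, so the first Friday is April 1 and the second is April 8.
1 September 2033 is a Thursday, so the first Sunday is September 4 and the third is September 18.
At the standard offset (UTC+12:00), 18:30 UTC + 12h = 06:30 Wynir Sector standard time (rolling into the next day, 22 September 2033).
Daylight saving runs 8 April – 18 September; the standard-time date in Wynir Sector, September 22, 2033, is outside that window, so Wynir Sector is on standard time at UTC+12:00.
18:30 UTC + 12h = 06:30 Wynir Sector (rolling into the next day, 22 September 2033).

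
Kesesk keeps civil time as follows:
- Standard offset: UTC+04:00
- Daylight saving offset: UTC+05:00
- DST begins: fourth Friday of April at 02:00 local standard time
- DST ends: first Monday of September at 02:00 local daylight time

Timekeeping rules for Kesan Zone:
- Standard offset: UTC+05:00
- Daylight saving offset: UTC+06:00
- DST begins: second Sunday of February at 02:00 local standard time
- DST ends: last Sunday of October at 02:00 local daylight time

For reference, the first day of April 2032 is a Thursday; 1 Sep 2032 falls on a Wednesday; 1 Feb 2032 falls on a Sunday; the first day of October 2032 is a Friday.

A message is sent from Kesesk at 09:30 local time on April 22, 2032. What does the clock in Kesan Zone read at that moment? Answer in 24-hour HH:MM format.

1 April 2032 is a Thursday, so the first Friday is April 2 and the fourth is April 23.
1 September 2032 is a Wednesday, so the first Monday is September 6.
Daylight saving runs 23 April – 6 September; April 22, 2032 is outside that window, so Kesesk is on standard time at UTC+04:00.
09:30 Kesesk − 4h = 05:30 UTC.
1 February 2032 is a Sunday, so the first Sunday is February 1 and the second is February 8.
1 October 2032 is a Friday, so Sundays fall on 3, 10, 17, 24, 31; the last is October 31.
At the standard offset (UTC+05:00), 05:30 UTC + 5h = 10:30 Kesan Zone standard time.
The standard-time date in Kesan Zone, April 22, 2032, lies within the daylight-saving period (8 February – 31 October), so Kesan Zone is on daylight time, UTC+06:00.
05:30 UTC + 6h = 11:30 Kesan Zone.

11:30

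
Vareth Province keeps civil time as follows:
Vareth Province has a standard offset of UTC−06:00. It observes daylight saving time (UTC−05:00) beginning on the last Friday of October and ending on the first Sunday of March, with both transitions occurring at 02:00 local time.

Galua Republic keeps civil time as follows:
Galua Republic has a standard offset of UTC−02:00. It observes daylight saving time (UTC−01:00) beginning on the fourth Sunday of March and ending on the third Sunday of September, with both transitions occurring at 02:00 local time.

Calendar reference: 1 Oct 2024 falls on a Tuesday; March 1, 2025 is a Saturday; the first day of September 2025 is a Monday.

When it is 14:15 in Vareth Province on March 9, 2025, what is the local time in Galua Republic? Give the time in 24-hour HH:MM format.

1 October 2024 is a Tuesday, so Fridays fall on 4, 11, 18, 25; the last is October 25.
1 March 2025 is a Saturday, so the first Sunday is March 2.
March 9, 2025 is outside the daylight-saving period (25 October 2024 – 2 March 2025), so Vareth Province is on standard time, UTC−06:00.
14:15 Vareth Province + 6h = 20:15 UTC.
1 March 2025 is a Saturday, so the first Sunday is March 2 and the fourth is March 23.
1 September 2025 is a Monday, so the first Sunday is September 7 and the third is September 21.
At the standard offset (UTC−02:00), 20:15 UTC − 2h = 18:15 Galua Republic standard time.
The standard-time date in Galua Republic, March 9, 2025, does not fall between 23 March and 21 September, so daylight saving is not in effect and Galua Republic is at UTC−02:00.
20:15 UTC − 2h = 18:15 Galua Republic.

18:15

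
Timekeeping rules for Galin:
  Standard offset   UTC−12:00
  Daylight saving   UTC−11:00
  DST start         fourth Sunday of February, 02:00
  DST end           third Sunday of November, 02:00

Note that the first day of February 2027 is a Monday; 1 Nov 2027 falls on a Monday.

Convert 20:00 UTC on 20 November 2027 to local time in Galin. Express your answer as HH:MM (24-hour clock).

1 February 2027 is a Monday, so the first Sunday is February 7 and the fourth is February 28.
1 November 2027 is a Monday, so the first Sunday is November 7 and the third is November 21.
At the standard offset (UTC−12:00), 20:00 UTC − 12h = 08:00 Galin standard time.
The standard-time date in Galin, 20 November 2027, falls between 28 February and 21 November, so daylight saving is in effect and Galin is at UTC−11:00.
20:00 UTC − 11h = 09:00 local.

09:00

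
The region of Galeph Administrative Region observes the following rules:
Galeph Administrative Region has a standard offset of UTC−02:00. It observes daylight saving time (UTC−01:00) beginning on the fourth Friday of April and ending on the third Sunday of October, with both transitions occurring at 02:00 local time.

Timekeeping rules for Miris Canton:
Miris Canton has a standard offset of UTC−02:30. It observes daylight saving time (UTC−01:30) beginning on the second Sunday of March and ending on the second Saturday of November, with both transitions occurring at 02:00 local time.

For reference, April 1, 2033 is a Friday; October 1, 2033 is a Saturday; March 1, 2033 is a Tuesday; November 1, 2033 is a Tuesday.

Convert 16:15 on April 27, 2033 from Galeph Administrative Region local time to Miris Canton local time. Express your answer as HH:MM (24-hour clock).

1 April 2033 is a Friday, so the first Friday is April 1 and the fourth is April 22.
1 October 2033 is a Saturday, so the first Sunday is October 2 and the third is October 16.
April 27, 2033 falls between 22 April and 16 October, so daylight saving is in effect and Galeph Administrative Region is at UTC−01:00.
16:15 Galeph Administrative Region + 1h = 17:15 UTC.
1 March 2033 is a Tuesday, so the first Sunday is March 6 and the second is March 13.
1 November 2033 is a Tuesday, so the first Saturday is November 5 and the second is November 12.
At the standard offset (UTC−02:30), 17:15 UTC − 2h30m = 14:45 Miris Canton standard time.
Daylight saving runs 13 March – 12 November; the standard-time date in Miris Canton, April 27, 2033, is inside that window, so Miris Canton is at UTC−01:30.
17:15 UTC − 1h30m = 15:45 Miris Canton.

15:45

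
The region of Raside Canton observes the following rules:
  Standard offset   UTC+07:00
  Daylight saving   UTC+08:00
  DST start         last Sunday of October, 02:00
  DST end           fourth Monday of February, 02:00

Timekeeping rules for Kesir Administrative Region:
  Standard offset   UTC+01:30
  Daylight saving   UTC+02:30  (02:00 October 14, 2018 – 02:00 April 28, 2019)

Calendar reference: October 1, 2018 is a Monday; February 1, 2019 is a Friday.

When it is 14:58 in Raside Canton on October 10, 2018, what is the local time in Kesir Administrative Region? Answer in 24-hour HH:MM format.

09:28

1 October 2018 is a Monday, so Sundays fall on 7, 14, 21, 28; the last is October 28.
1 February 2019 is a Friday, so the first Monday is February 4 and the fourth is February 25.
Daylight saving runs 28 October 2018 – 25 February 2019; October 10, 2018 is outside that window, so Raside Canton is on standard time at UTC+07:00.
14:58 Raside Canton − 7h = 07:58 UTC.
At the standard offset (UTC+01:30), 07:58 UTC + 1h30m = 09:28 Kesir Administrative Region standard time.
The standard-time date in Kesir Administrative Region, October 10, 2018, does not fall between 14 October 2018 and 28 April 2019, so daylight saving is not in effect and Kesir Administrative Region is at UTC+01:30.
07:58 UTC + 1h30m = 09:28 Kesir Administrative Region.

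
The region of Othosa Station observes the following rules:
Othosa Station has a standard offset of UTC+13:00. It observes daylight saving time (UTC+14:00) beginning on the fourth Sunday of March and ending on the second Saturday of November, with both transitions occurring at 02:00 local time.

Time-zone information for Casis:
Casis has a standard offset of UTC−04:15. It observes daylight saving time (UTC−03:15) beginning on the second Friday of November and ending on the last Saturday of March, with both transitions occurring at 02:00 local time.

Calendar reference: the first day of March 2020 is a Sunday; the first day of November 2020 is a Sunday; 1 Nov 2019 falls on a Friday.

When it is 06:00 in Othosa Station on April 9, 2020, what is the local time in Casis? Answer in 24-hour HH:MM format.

11:45

1 March 2020 is a Sunday, so the first Sunday is March 1 and the fourth is March 22.
1 November 2020 is a Sunday, so the first Saturday is November 7 and the second is November 14.
April 9, 2020 lies within the daylight-saving period (22 March – 14 November), so Othosa Station is on daylight time, UTC+14:00.
06:00 Othosa Station − 14h = 16:00 UTC (rolling into the previous day, 8 April 2020).
1 November 2019 is a Friday, so the first Friday is November 1 and the second is November 8.
1 March 2020 is a Sunday, so Saturdays fall on 7, 14, 21, 28; the last is March 28.
At the standard offset (UTC−04:15), 16:00 UTC − 4h15m = 11:45 Casis standard time.
The standard-time date in Casis, April 8, 2020, does not fall between 8 November 2019 and 28 March 2020, so daylight saving is not in effect and Casis is at UTC−04:15.
16:00 UTC − 4h15m = 11:45 Casis.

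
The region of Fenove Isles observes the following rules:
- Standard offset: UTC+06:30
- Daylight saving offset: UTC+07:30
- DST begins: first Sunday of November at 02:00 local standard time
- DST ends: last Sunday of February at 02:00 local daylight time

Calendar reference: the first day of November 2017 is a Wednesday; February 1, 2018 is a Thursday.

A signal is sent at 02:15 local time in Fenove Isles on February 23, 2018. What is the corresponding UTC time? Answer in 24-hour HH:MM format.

18:45

1 November 2017 is a Wednesday, so the first Sunday is November 5.
1 February 2018 is a Thursday, so Sundays fall on 4, 11, 18, 25; the last is February 25.
February 23, 2018 lies within the daylight-saving period (5 November 2017 – 25 February 2018), so Fenove Isles is on daylight time, UTC+07:30.
02:15 local − 7h30m = 18:45 UTC (rolling into the previous day, 22 February 2018).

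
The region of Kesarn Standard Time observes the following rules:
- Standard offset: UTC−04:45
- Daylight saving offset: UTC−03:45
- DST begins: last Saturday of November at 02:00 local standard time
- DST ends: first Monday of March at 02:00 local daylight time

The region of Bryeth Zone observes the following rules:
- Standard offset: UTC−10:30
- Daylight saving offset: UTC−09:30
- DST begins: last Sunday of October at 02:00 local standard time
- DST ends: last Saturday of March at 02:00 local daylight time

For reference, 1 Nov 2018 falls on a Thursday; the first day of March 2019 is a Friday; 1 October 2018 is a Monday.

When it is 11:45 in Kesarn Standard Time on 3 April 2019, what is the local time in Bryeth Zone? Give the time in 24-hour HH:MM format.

1 November 2018 is a Thursday, so Saturdays fall on 3, 10, 17, 24; the last is November 24.
1 March 2019 is a Friday, so the first Monday is March 4.
Daylight saving runs 24 November 2018 – 4 March 2019; 3 April 2019 is outside that window, so Kesarn Standard Time is on standard time at UTC−04:45.
11:45 Kesarn Standard Time + 4h45m = 16:30 UTC.
1 October 2018 is a Monday, so Sundays fall on 7, 14, 21, 28; the last is October 28.
1 March 2019 is a Friday, so Saturdays fall on 2, 9, 16, 23, 30; the last is March 30.
At the standard offset (UTC−10:30), 16:30 UTC − 10h30m = 06:00 Bryeth Zone standard time.
The standard-time date in Bryeth Zone, 3 April 2019, is outside the daylight-saving period (28 October 2018 – 30 March 2019), so Bryeth Zone is on standard time, UTC−10:30.
16:30 UTC − 10h30m = 06:00 Bryeth Zone.

06:00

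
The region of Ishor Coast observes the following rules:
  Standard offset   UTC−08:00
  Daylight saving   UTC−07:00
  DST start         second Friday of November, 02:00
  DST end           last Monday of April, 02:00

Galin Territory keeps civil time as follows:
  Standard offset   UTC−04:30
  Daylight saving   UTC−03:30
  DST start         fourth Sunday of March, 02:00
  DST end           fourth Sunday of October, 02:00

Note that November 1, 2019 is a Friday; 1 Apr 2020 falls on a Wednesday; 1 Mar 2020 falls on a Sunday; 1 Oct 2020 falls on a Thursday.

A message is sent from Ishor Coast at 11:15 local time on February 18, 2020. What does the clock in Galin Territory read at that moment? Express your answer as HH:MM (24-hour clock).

1 November 2019 is a Friday, so the first Friday is November 1 and the second is November 8.
1 April 2020 is a Wednesday, so Mondays fall on 6, 13, 20, 27; the last is April 27.
Daylight saving runs 8 November 2019 – 27 April 2020; February 18, 2020 is inside that window, so Ishor Coast is at UTC−07:00.
11:15 Ishor Coast + 7h = 18:15 UTC.
1 March 2020 is a Sunday, so the first Sunday is March 1 and the fourth is March 22.
1 October 2020 is a Thursday, so the first Sunday is October 4 and the fourth is October 25.
At the standard offset (UTC−04:30), 18:15 UTC − 4h30m = 13:45 Galin Territory standard time.
The standard-time date in Galin Territory, February 18, 2020, is outside the daylight-saving period (22 March – 25 October), so Galin Territory is on standard time, UTC−04:30.
18:15 UTC − 4h30m = 13:45 Galin Territory.

13:45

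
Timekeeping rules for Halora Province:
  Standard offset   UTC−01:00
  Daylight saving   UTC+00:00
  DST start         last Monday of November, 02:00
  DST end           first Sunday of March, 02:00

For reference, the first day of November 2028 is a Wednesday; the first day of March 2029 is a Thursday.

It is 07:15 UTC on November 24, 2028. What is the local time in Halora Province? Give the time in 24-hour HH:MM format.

06:15

1 November 2028 is a Wednesday, so Mondays fall on 6, 13, 20, 27; the last is November 27.
1 March 2029 is a Thursday, so the first Sunday is March 4.
At the standard offset (UTC−01:00), 07:15 UTC − 1h = 06:15 Halora Province standard time.
The standard-time date in Halora Province, November 24, 2028, is outside the daylight-saving period (27 November 2028 – 4 March 2029), so Halora Province is on standard time, UTC−01:00.
07:15 UTC − 1h = 06:15 local.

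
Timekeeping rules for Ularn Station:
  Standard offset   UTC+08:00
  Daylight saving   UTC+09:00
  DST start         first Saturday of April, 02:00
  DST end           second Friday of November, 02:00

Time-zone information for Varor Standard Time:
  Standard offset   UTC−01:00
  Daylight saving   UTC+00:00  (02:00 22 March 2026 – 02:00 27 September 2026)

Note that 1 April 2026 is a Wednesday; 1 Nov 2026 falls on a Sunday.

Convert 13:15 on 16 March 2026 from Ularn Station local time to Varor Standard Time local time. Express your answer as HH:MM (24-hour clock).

1 April 2026 is a Wednesday, so the first Saturday is April 4.
1 November 2026 is a Sunday, so the first Friday is November 6 and the second is November 13.
Daylight saving runs 4 April – 13 November; 16 March 2026 is outside that window, so Ularn Station is on standard time at UTC+08:00.
13:15 Ularn Station − 8h = 05:15 UTC.
At the standard offset (UTC−01:00), 05:15 UTC − 1h = 04:15 Varor Standard Time standard time.
The standard-time date in Varor Standard Time, 16 March 2026, is outside the daylight-saving period (22 March – 27 September), so Varor Standard Time is on standard time, UTC−01:00.
05:15 UTC − 1h = 04:15 Varor Standard Time.

04:15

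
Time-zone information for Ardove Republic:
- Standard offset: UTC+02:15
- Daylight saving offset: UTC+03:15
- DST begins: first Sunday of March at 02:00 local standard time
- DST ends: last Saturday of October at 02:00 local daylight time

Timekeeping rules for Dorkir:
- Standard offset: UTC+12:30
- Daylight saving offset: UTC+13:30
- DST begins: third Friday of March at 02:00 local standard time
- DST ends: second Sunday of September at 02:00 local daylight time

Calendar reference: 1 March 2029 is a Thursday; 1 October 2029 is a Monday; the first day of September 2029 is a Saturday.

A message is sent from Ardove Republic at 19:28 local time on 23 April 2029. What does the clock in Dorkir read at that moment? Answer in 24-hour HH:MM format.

1 March 2029 is a Thursday, so the first Sunday is March 4.
1 October 2029 is a Monday, so Saturdays fall on 6, 13, 20, 27; the last is October 27.
Daylight saving runs 4 March – 27 October; 23 April 2029 is inside that window, so Ardove Republic is at UTC+03:15.
19:28 Ardove Republic − 3h15m = 16:13 UTC.
1 March 2029 is a Thursday, so the first Friday is March 2 and the third is March 16.
1 September 2029 is a Saturday, so the first Sunday is September 2 and the second is September 9.
At the standard offset (UTC+12:30), 16:13 UTC + 12h30m = 04:43 Dorkir standard time (rolling into the next day, 24 April 2029).
Daylight saving runs 16 March – 9 September; the standard-time date in Dorkir, 24 April 2029, is inside that window, so Dorkir is at UTC+13:30.
16:13 UTC + 13h30m = 05:43 Dorkir (rolling into the next day, 24 April 2029).

05:43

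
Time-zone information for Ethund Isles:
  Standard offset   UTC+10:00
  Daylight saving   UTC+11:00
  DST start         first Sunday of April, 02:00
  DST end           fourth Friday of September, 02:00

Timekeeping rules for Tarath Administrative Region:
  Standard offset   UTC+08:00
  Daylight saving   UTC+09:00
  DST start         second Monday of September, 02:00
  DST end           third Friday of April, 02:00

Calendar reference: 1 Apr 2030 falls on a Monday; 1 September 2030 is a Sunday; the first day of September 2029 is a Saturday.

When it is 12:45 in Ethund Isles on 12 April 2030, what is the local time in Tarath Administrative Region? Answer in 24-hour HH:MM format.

1 April 2030 is a Monday, so the first Sunday is April 7.
1 September 2030 is a Sunday, so the first Friday is September 6 and the fourth is September 27.
12 April 2030 lies within the daylight-saving period (7 April – 27 September), so Ethund Isles is on daylight time, UTC+11:00.
12:45 Ethund Isles − 11h = 01:45 UTC.
1 September 2029 is a Saturday, so the first Monday is September 3 and the second is September 10.
1 April 2030 is a Monday, so the first Friday is April 5 and the third is April 19.
At the standard offset (UTC+08:00), 01:45 UTC + 8h = 09:45 Tarath Administrative Region standard time.
The standard-time date in Tarath Administrative Region, 12 April 2030, lies within the daylight-saving period (10 September 2029 – 19 April 2030), so Tarath Administrative Region is on daylight time, UTC+09:00.
01:45 UTC + 9h = 10:45 Tarath Administrative Region.

10:45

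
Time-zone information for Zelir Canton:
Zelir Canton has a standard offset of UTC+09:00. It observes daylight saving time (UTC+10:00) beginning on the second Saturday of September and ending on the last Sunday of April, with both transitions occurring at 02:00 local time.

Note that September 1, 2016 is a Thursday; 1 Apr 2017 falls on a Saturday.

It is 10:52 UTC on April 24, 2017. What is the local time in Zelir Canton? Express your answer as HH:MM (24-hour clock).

1 September 2016 is a Thursday, so the first Saturday is September 3 and the second is September 10.
1 April 2017 is a Saturday, so Sundays fall on 2, 9, 16, 23, 30; the last is April 30.
At the standard offset (UTC+09:00), 10:52 UTC + 9h = 19:52 Zelir Canton standard time.
The standard-time date in Zelir Canton, April 24, 2017, lies within the daylight-saving period (10 September 2016 – 30 April 2017), so Zelir Canton is on daylight time, UTC+10:00.
10:52 UTC + 10h = 20:52 local.

20:52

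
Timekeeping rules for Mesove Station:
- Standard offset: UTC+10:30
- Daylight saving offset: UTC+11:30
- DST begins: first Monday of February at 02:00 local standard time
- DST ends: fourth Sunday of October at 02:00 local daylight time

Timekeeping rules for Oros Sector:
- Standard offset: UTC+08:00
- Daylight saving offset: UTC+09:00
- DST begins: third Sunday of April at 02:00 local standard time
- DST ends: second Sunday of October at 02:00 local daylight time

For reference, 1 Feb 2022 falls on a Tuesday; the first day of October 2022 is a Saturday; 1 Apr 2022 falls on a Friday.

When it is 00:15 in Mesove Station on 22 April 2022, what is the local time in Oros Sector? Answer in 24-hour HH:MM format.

1 February 2022 is a Tuesday, so the first Monday is February 7.
1 October 2022 is a Saturday, so the first Sunday is October 2 and the fourth is October 23.
22 April 2022 falls between 7 February and 23 October, so daylight saving is in effect and Mesove Station is at UTC+11:30.
00:15 Mesove Station − 11h30m = 12:45 UTC (rolling into the previous day, 21 April 2022).
1 April 2022 is a Friday, so the first Sunday is April 3 and the third is April 17.
1 October 2022 is a Saturday, so the first Sunday is October 2 and the second is October 9.
At the standard offset (UTC+08:00), 12:45 UTC + 8h = 20:45 Oros Sector standard time.
The standard-time date in Oros Sector, 21 April 2022, lies within the daylight-saving period (17 April – 9 October), so Oros Sector is on daylight time, UTC+09:00.
12:45 UTC + 9h = 21:45 Oros Sector.

21:45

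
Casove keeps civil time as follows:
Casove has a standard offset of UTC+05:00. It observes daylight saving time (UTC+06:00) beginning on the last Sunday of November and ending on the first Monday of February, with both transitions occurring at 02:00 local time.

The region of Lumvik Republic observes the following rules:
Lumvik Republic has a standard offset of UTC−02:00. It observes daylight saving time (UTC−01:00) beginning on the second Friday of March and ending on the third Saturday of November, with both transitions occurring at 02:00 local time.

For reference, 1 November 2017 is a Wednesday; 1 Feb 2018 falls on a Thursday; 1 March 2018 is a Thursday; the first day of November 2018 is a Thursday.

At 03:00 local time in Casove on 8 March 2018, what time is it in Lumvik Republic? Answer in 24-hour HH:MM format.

1 November 2017 is a Wednesday, so Sundays fall on 5, 12, 19, 26; the last is November 26.
1 February 2018 is a Thursday, so the first Monday is February 5.
8 March 2018 does not fall between 26 November 2017 and 5 February 2018, so daylight saving is not in effect and Casove is at UTC+05:00.
03:00 Casove − 5h = 22:00 UTC (rolling into the previous day, 7 March 2018).
1 March 2018 is a Thursday, so the first Friday is March 2 and the second is March 9.
1 November 2018 is a Thursday, so the first Saturday is November 3 and the third is November 17.
At the standard offset (UTC−02:00), 22:00 UTC − 2h = 20:00 Lumvik Republic standard time.
Daylight saving runs 9 March – 17 November; the standard-time date in Lumvik Republic, 7 March 2018, is outside that window, so Lumvik Republic is on standard time at UTC−02:00.
22:00 UTC − 2h = 20:00 Lumvik Republic.

20:00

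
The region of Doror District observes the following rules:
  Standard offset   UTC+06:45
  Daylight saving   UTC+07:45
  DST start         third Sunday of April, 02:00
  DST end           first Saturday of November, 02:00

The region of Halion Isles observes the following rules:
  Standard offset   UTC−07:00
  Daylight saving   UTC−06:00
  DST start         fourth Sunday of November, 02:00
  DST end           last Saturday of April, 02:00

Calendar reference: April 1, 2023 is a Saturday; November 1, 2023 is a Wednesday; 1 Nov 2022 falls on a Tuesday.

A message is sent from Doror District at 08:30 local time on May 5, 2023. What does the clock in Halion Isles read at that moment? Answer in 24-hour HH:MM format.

1 April 2023 is a Saturday, so the first Sunday is April 2 and the third is April 16.
1 November 2023 is a Wednesday, so the first Saturday is November 4.
May 5, 2023 falls between 16 April and 4 November, so daylight saving is in effect and Doror District is at UTC+07:45.
08:30 Doror District − 7h45m = 00:45 UTC.
1 November 2022 is a Tuesday, so the first Sunday is November 6 and the fourth is November 27.
1 April 2023 is a Saturday, so Saturdays fall on 1, 8, 15, 22, 29; the last is April 29.
At the standard offset (UTC−07:00), 00:45 UTC − 7h = 17:45 Halion Isles standard time (rolling into the previous day, 4 May 2023).
Daylight saving runs 27 November 2022 – 29 April 2023; the standard-time date in Halion Isles, May 4, 2023, is outside that window, so Halion Isles is on standard time at UTC−07:00.
00:45 UTC − 7h = 17:45 Halion Isles (rolling into the previous day, 4 May 2023).

17:45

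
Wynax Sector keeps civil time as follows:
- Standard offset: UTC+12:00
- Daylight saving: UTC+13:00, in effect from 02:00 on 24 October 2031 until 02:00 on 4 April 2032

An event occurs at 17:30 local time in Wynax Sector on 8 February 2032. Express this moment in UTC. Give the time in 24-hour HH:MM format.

04:30

8 February 2032 lies within the daylight-saving period (24 October 2031 – 4 April 2032), so Wynax Sector is on daylight time, UTC+13:00.
17:30 local − 13h = 04:30 UTC.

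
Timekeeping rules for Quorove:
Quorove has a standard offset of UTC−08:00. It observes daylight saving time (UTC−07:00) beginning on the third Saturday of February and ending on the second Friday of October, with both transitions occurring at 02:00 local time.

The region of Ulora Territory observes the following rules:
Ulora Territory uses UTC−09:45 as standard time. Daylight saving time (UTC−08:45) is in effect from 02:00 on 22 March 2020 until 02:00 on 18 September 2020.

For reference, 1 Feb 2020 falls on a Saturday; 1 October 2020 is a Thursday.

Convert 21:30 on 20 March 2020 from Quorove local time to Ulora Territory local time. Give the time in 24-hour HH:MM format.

1 February 2020 is a Saturday, so the first Saturday is February 1 and the third is February 15.
1 October 2020 is a Thursday, so the first Friday is October 2 and the second is October 9.
20 March 2020 falls between 15 February and 9 October, so daylight saving is in effect and Quorove is at UTC−07:00.
21:30 Quorove + 7h = 04:30 UTC (rolling into the next day, 21 March 2020).
At the standard offset (UTC−09:45), 04:30 UTC − 9h45m = 18:45 Ulora Territory standard time (rolling into the previous day, 20 March 2020).
The standard-time date in Ulora Territory, 20 March 2020, is outside the daylight-saving period (22 March – 18 September), so Ulora Territory is on standard time, UTC−09:45.
04:30 UTC − 9h45m = 18:45 Ulora Territory (rolling into the previous day, 20 March 2020).

18:45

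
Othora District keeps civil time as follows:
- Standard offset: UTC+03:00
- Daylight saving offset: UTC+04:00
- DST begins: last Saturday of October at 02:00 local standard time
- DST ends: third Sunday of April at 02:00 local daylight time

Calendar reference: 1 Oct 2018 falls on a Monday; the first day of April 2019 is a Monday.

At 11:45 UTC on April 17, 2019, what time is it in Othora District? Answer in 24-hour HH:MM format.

1 October 2018 is a Monday, so Saturdays fall on 6, 13, 20, 27; the last is October 27.
1 April 2019 is a Monday, so the first Sunday is April 7 and the third is April 21.
At the standard offset (UTC+03:00), 11:45 UTC + 3h = 14:45 Othora District standard time.
The standard-time date in Othora District, April 17, 2019, lies within the daylight-saving period (27 October 2018 – 21 April 2019), so Othora District is on daylight time, UTC+04:00.
11:45 UTC + 4h = 15:45 local.

15:45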